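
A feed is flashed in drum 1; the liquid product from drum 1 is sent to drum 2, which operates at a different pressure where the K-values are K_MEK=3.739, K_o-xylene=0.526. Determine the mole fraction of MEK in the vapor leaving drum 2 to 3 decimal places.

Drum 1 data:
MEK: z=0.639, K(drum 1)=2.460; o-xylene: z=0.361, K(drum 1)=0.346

Drum 1:
Material balance + equilibrium reduce to Σ zᵢ(Kᵢ−1)/(1+ψ₁(Kᵢ−1)) = 0.
Check two-phase: ΣzᵢKᵢ = 1.697 > 1 and Σzᵢ/Kᵢ = 1.303 > 1, so g(0) = 0.697 > 0 and g(1) = -0.303 < 0.
Binary case is linear: z₁(K₁−1)(1+ψ₁(K₂−1)) + z₂(K₂−1)(1+ψ₁(K₁−1)) = 0
⇒ ψ₁ = [z₁(K₁−1)+z₂(K₂−1)] / [−(K₁−1)(K₂−1)] = 0.6968/0.9548 = 0.730
Drum-1 compositions:
  MEK: x = 0.309, y = 0.761
  o-xylene: x = 0.691, y = 0.239
Drum-2 feed = drum-1 liquid: z₂ = (0.3094, 0.6906).
Drum 2:
Rachford–Rice: g(ψ₂) = Σ zᵢ(Kᵢ−1)/(1+ψ₂(Kᵢ−1)) = 0.
g(0) = ΣzᵢKᵢ − 1 = 0.520 and g(1) = 1 − Σzᵢ/Kᵢ = -0.396, so a root lies in (0, 1).
Binary case is linear: z₁(K₁−1)(1+ψ₂(K₂−1)) + z₂(K₂−1)(1+ψ₂(K₁−1)) = 0
⇒ ψ₂ = [z₁(K₁−1)+z₂(K₂−1)] / [−(K₁−1)(K₂−1)] = 0.5200/1.2983 = 0.401
  MEK: x = 0.148, y = 0.552
  o-xylene: x = 0.852, y = 0.448

y_MEK (drum 2) = 0.552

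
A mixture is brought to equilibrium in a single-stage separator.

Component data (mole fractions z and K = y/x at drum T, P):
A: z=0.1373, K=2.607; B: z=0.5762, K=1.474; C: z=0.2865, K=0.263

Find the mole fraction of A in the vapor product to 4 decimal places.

y_A = 0.1959

Let ψ = V/F and solve Σ zᵢ(Kᵢ−1)/(1+ψ(Kᵢ−1)) = 0.
Feasibility: ΣzᵢKᵢ = 1.2826, Σzᵢ/Kᵢ = 1.5329 — both > 1, two phases present.
Iterate (Newton) starting at ψ = 0.5:
  ψ = 0.5000: g = 0.00877, g' = -0.5838 → ψ = 0.5150
  ψ = 0.5150: g = -0.00008, g' = -0.5941 → ψ = 0.5149
Converged at ψ = 0.5149.
Compositions from xᵢ = zᵢ/(1+ψ(Kᵢ−1)), yᵢ = Kᵢxᵢ:
  A: x = 0.0751, y = 0.1959
  B: x = 0.4632, y = 0.6827
  C: x = 0.4617, y = 0.1214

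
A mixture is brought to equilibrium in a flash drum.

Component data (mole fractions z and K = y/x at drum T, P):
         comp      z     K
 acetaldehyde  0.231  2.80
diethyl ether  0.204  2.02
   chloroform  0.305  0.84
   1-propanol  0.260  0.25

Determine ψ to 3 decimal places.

Let ψ = V/F and solve Σ zᵢ(Kᵢ−1)/(1+ψ(Kᵢ−1)) = 0.
Check two-phase: ΣzᵢKᵢ = 1.380 > 1 and Σzᵢ/Kᵢ = 1.587 > 1, so g(0) = 0.380 > 0 and g(1) = -0.587 < 0.
Newton–Raphson from ψ = 0.37:
  ψ = 0.370: g = 0.0789, g' = -0.671 → ψ = 0.488
Converged at ψ = 0.488.

ψ = 0.488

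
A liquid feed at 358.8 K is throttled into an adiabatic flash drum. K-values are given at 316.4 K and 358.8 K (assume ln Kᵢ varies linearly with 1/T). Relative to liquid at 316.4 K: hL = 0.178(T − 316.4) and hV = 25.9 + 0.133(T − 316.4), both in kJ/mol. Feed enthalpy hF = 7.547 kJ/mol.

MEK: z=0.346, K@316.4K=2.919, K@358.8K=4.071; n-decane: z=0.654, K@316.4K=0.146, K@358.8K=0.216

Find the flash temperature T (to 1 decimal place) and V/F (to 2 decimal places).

Adiabatic flash: solve Rachford–Rice at each trial T, then check hF = ψ·hV(T) + (1−ψ)·hL(T).
  T = 316.4 K: K = (2.919, 0.146), RR gives ψ = 0.064, H_out = 1.667 kJ/mol
  T = 358.8 K: K = (4.071, 0.216), RR gives ψ = 0.228, H_out = 13.026 kJ/mol
  T = 337.6 K: K = (3.483, 0.180), RR gives ψ = 0.158, H_out = 7.727 kJ/mol
  T = 327.0 K: K = (3.198, 0.163), RR gives ψ = 0.116, H_out = 4.826 kJ/mol
  T = 332.3 K: K = (3.340, 0.171), RR gives ψ = 0.138, H_out = 6.303 kJ/mol
  T = 335.0 K: K = (3.413, 0.175), RR gives ψ = 0.149, H_out = 7.035 kJ/mol
  T = 336.3 K: K = (3.448, 0.178), RR gives ψ = 0.154, H_out = 7.383 kJ/mol
Linear interpolation between T = 336.3 (H_out = 7.383) and T = 337.6 (H_out = 7.727) on hF = 7.547 gives T ≈ 336.9 K, at which ψ = 0.16.

T = 336.9 K, V/F = 0.16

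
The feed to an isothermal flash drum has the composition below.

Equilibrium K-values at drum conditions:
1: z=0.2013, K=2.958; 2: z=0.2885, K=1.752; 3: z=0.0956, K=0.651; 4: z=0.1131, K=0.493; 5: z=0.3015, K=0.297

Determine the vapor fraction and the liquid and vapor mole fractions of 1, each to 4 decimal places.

Material balance + equilibrium reduce to Σ zᵢ(Kᵢ−1)/(1+ψ(Kᵢ−1)) = 0.
Feasibility: ΣzᵢKᵢ = 1.3084, Σzᵢ/Kᵢ = 1.6241 — both > 1, two phases present.
Newton iteration, ψ⁰ = 0.5:
  ψ = 0.5000: g = -0.08724, g' = -0.7068 → ψ = 0.3766
  ψ = 0.3766: g = -0.00161, g' = -0.6902 → ψ = 0.3742
Converged at ψ = 0.3742.
Compositions from xᵢ = zᵢ/(1+ψ(Kᵢ−1)), yᵢ = Kᵢxᵢ:
  1: x = 0.1162, y = 0.3436
  2: x = 0.2251, y = 0.3944
  3: x = 0.1100, y = 0.0716
  4: x = 0.1396, y = 0.0688
  5: x = 0.4091, y = 0.1215

ψ = 0.3742, x_1 = 0.1162, y_1 = 0.3436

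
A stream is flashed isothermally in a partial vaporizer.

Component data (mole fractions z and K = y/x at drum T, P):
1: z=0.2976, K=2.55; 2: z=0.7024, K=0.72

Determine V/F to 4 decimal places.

Material balance + equilibrium reduce to Σ zᵢ(Kᵢ−1)/(1+V/F(Kᵢ−1)) = 0.
Feasibility: ΣzᵢKᵢ = 1.2646, Σzᵢ/Kᵢ = 1.0923 — both > 1, two phases present.
Binary case is linear: z₁(K₁−1)(1+V/F(K₂−1)) + z₂(K₂−1)(1+V/F(K₁−1)) = 0
⇒ V/F = [z₁(K₁−1)+z₂(K₂−1)] / [−(K₁−1)(K₂−1)] = 0.26461/0.43400 = 0.6097

V/F = 0.6097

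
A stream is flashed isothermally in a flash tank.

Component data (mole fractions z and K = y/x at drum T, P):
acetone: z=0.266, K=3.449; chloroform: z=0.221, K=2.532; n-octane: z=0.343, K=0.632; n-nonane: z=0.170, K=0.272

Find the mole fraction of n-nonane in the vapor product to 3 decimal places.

y_n-nonane = 0.091

Material balance + equilibrium reduce to Σ zᵢ(Kᵢ−1)/(1+V/F(Kᵢ−1)) = 0.
g(0) = ΣzᵢKᵢ − 1 = 0.740 and g(1) = 1 − Σzᵢ/Kᵢ = -0.332, so a root lies in (0, 1).
Newton iteration, V/F⁰ = 0.4:
  V/F = 0.400: g = 0.2164, g' = -0.850 → V/F = 0.655
  V/F = 0.655: g = 0.0165, g' = -0.774 → V/F = 0.676
Converged at V/F = 0.676.
Compositions from xᵢ = zᵢ/(1+V/F(Kᵢ−1)), yᵢ = Kᵢxᵢ:
  acetone: x = 0.100, y = 0.346
  chloroform: x = 0.109, y = 0.275
  n-octane: x = 0.457, y = 0.289
  n-nonane: x = 0.335, y = 0.091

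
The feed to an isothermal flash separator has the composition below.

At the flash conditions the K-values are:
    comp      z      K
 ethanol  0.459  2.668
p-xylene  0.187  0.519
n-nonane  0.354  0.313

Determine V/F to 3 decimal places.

Rachford–Rice: g(V/F) = Σ zᵢ(Kᵢ−1)/(1+V/F(Kᵢ−1)) = 0.
Check two-phase: ΣzᵢKᵢ = 1.432 > 1 and Σzᵢ/Kᵢ = 1.663 > 1, so g(0) = 0.432 > 0 and g(1) = -0.663 < 0.
Iterate (Newton) starting at V/F = 0.5:
  V/F = 0.500: g = -0.0714, g' = -0.842 → V/F = 0.415
Converged at V/F = 0.415.

V/F = 0.415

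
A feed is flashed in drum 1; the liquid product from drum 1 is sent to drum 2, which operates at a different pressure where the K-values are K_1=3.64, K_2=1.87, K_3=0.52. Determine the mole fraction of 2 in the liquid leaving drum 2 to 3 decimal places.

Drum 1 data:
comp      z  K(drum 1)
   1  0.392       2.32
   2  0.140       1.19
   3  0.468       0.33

Drum 1:
Material balance + equilibrium reduce to Σ zᵢ(Kᵢ−1)/(1+ψ₁(Kᵢ−1)) = 0.
Feasibility: ΣzᵢKᵢ = 1.230, Σzᵢ/Kᵢ = 1.705 — both > 1, two phases present.
Newton iteration, ψ₁⁰ = 0.5:
  ψ₁ = 0.500: g = -0.1355, g' = -0.727 → ψ₁ = 0.314
  ψ₁ = 0.314: g = -0.0059, g' = -0.683 → ψ₁ = 0.305
Converged at ψ₁ = 0.305.
Drum-1 compositions:
  1: x = 0.279, y = 0.648
  2: x = 0.132, y = 0.157
  3: x = 0.588, y = 0.194
Drum-2 feed = drum-1 liquid: z₂ = (0.2795, 0.1323, 0.5882).
Drum 2:
Material balance + equilibrium reduce to Σ zᵢ(Kᵢ−1)/(1+ψ₂(Kᵢ−1)) = 0.
Feasibility: ΣzᵢKᵢ = 1.571, Σzᵢ/Kᵢ = 1.279 — both > 1, two phases present.
Newton–Raphson from ψ₂ = 0.45:
  ψ₂ = 0.450: g = 0.0599, g' = -0.679 → ψ₂ = 0.538
  ψ₂ = 0.538: g = 0.0026, g' = -0.625 → ψ₂ = 0.542
Converged at ψ₂ = 0.542.
  1: x = 0.115, y = 0.418
  2: x = 0.090, y = 0.168
  3: x = 0.795, y = 0.413

x_2 (drum 2) = 0.090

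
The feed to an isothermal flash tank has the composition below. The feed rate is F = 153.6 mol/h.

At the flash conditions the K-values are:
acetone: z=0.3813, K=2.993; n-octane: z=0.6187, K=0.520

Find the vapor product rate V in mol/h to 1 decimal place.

V = 74.3 mol/h

Let ψ = V/F and solve Σ zᵢ(Kᵢ−1)/(1+ψ(Kᵢ−1)) = 0.
Feasibility: ΣzᵢKᵢ = 1.4630, Σzᵢ/Kᵢ = 1.3172 — both > 1, two phases present.
Binary case is linear: z₁(K₁−1)(1+ψ(K₂−1)) + z₂(K₂−1)(1+ψ(K₁−1)) = 0
⇒ ψ = [z₁(K₁−1)+z₂(K₂−1)] / [−(K₁−1)(K₂−1)] = 0.46295/0.95664 = 0.4839
Then V = ψ·F = 0.4839·153.6 = 74.3 mol/h and L = F − V = 79.3 mol/h.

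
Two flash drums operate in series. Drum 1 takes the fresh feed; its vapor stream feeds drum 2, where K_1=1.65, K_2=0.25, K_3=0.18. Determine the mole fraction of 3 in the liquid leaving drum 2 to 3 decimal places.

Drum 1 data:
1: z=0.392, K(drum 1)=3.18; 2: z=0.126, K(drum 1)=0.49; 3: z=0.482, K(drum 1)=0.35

x_3 (drum 2) = 0.337

Drum 1:
Rachford–Rice: g(ψ₁) = Σ zᵢ(Kᵢ−1)/(1+ψ₁(Kᵢ−1)) = 0.
g(0) = ΣzᵢKᵢ − 1 = 0.477 and g(1) = 1 − Σzᵢ/Kᵢ = -0.758, so a root lies in (0, 1).
Iterate (Newton) starting at ψ₁ = 0.5:
  ψ₁ = 0.500: g = -0.1415, g' = -0.932 → ψ₁ = 0.348
  ψ₁ = 0.348: g = 0.0027, g' = -0.991 → ψ₁ = 0.351
Converged at ψ₁ = 0.351.
Drum-1 compositions:
  1: x = 0.222, y = 0.706
  2: x = 0.153, y = 0.075
  3: x = 0.624, y = 0.219
Drum-2 feed = drum-1 vapor: z₂ = (0.7062, 0.0752, 0.2186).
Drum 2:
Rachford–Rice: g(ψ₂) = Σ zᵢ(Kᵢ−1)/(1+ψ₂(Kᵢ−1)) = 0.
Check two-phase: ΣzᵢKᵢ = 1.223 > 1 and Σzᵢ/Kᵢ = 1.943 > 1, so g(0) = 0.223 > 0 and g(1) = -0.943 < 0.
Iterate (Newton) starting at ψ₂ = 0.5:
  ψ₂ = 0.500: g = -0.0475, g' = -0.700 → ψ₂ = 0.432
  ψ₂ = 0.432: g = -0.0026, g' = -0.627 → ψ₂ = 0.428
Converged at ψ₂ = 0.428.
  1: x = 0.553, y = 0.912
  2: x = 0.111, y = 0.028
  3: x = 0.337, y = 0.061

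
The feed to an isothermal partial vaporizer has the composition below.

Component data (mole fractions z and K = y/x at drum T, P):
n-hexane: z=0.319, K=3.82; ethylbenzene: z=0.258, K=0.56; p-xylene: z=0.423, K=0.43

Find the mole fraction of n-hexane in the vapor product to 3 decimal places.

y_n-hexane = 0.597

Rachford–Rice: g(ψ) = Σ zᵢ(Kᵢ−1)/(1+ψ(Kᵢ−1)) = 0.
Check two-phase: ΣzᵢKᵢ = 1.545 > 1 and Σzᵢ/Kᵢ = 1.528 > 1, so g(0) = 0.545 > 0 and g(1) = -0.528 < 0.
Newton iteration, ψ⁰ = 0.5:
  ψ = 0.500: g = -0.1095, g' = -0.788 → ψ = 0.361
  ψ = 0.361: g = 0.0072, g' = -0.911 → ψ = 0.369
Converged at ψ = 0.369.
Compositions from xᵢ = zᵢ/(1+ψ(Kᵢ−1)), yᵢ = Kᵢxᵢ:
  n-hexane: x = 0.156, y = 0.597
  ethylbenzene: x = 0.308, y = 0.172
  p-xylene: x = 0.536, y = 0.230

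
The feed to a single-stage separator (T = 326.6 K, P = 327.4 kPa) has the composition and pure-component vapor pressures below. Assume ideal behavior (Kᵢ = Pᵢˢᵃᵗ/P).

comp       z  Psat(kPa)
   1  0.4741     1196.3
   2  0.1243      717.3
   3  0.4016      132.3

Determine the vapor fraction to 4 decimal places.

Raoult's law: Kᵢ = Pᵢˢᵃᵗ/P = Pᵢˢᵃᵗ/327.4.
  K_1 = 1196.3/327.4 = 3.653940, K_2 = 717.3/327.4 = 2.190898, K_3 = 132.3/327.4 = 0.404093
Rachford–Rice: g(ψ) = Σ zᵢ(Kᵢ−1)/(1+ψ(Kᵢ−1)) = 0.
Check two-phase: ΣzᵢKᵢ = 2.1669 > 1 and Σzᵢ/Kᵢ = 1.1803 > 1, so g(0) = 1.1669 > 0 and g(1) = -0.1803 < 0.
Newton iteration, ψ⁰ = 0.5:
  ψ = 0.5000: g = 0.29262, g' = -0.9753 → ψ = 0.8000
  ψ = 0.8000: g = 0.02131, g' = -0.9094 → ψ = 0.8235
  ψ = 0.8235: g = -0.00016, g' = -0.9238 → ψ = 0.8233
Converged at ψ = 0.8233.

ψ = 0.8233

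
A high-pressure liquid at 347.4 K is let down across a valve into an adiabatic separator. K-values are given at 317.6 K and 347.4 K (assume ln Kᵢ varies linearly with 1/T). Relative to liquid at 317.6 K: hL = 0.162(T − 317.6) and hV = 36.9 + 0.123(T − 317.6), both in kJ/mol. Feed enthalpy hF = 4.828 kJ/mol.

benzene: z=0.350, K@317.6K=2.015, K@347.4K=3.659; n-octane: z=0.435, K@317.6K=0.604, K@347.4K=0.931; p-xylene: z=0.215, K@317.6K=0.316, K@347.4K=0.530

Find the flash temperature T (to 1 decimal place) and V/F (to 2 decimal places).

Adiabatic flash: solve Rachford–Rice at each trial T, then check hF = ψ·hV(T) + (1−ψ)·hL(T).
  T = 317.6 K: K = (2.015, 0.604, 0.316), RR gives ψ = 0.070, H_out = 2.587 kJ/mol
  T = 347.4 K: K = (3.659, 0.931, 0.530), RR gives ψ = 1.000, H_out = 40.565 kJ/mol
  T = 332.5 K: K = (2.752, 0.757, 0.414), RR gives ψ = 0.559, H_out = 22.732 kJ/mol
  T = 325.1 K: K = (2.366, 0.679, 0.363), RR gives ψ = 0.329, H_out = 13.274 kJ/mol
  T = 321.4 K: K = (2.188, 0.641, 0.339), RR gives ψ = 0.208, H_out = 8.258 kJ/mol
  T = 319.5 K: K = (2.100, 0.622, 0.328), RR gives ψ = 0.141, H_out = 5.508 kJ/mol
  T = 318.6 K: K = (2.059, 0.614, 0.322), RR gives ψ = 0.108, H_out = 4.149 kJ/mol
Linear interpolation between T = 318.6 (H_out = 4.149) and T = 319.5 (H_out = 5.508) on hF = 4.828 gives T ≈ 319.0 K, at which ψ = 0.12.

T = 319.0 K, V/F = 0.12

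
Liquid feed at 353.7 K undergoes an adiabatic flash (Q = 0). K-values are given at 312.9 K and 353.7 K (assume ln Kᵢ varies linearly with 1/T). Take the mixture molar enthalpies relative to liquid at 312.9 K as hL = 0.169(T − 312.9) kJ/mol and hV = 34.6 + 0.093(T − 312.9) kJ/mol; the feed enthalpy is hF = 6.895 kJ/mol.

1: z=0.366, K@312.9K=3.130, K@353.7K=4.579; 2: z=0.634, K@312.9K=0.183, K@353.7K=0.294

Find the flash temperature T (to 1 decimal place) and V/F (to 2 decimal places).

Adiabatic flash: solve Rachford–Rice at each trial T, then check hF = ψ·hV(T) + (1−ψ)·hL(T).
  T = 312.9 K: K = (3.130, 0.183), RR gives ψ = 0.150, H_out = 5.201 kJ/mol
  T = 353.7 K: K = (4.579, 0.294), RR gives ψ = 0.341, H_out = 17.645 kJ/mol
  T = 333.3 K: K = (3.830, 0.235), RR gives ψ = 0.255, H_out = 11.863 kJ/mol
  T = 323.1 K: K = (3.473, 0.208), RR gives ψ = 0.206, H_out = 8.692 kJ/mol
  T = 318.0 K: K = (3.300, 0.195), RR gives ψ = 0.179, H_out = 6.995 kJ/mol
  T = 315.4 K: K = (3.213, 0.189), RR gives ψ = 0.165, H_out = 6.094 kJ/mol
  T = 316.7 K: K = (3.256, 0.192), RR gives ψ = 0.172, H_out = 6.548 kJ/mol
Linear interpolation between T = 316.7 (H_out = 6.548) and T = 318.0 (H_out = 6.995) on hF = 6.895 gives T ≈ 317.7 K, at which ψ = 0.18.

T = 317.7 K, V/F = 0.18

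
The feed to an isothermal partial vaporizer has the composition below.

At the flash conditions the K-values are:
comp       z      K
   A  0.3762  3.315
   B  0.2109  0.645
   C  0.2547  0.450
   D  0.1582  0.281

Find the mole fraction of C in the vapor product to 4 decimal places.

y_C = 0.1501

Rachford–Rice: g(ψ) = Σ zᵢ(Kᵢ−1)/(1+ψ(Kᵢ−1)) = 0.
g(0) = ΣzᵢKᵢ − 1 = 0.5422 and g(1) = 1 − Σzᵢ/Kᵢ = -0.5695, so a root lies in (0, 1).
Iterate (Newton) starting at ψ = 0.44:
  ψ = 0.4400: g = -0.00848, g' = -0.8412 → ψ = 0.4299
  ψ = 0.4299: g = 0.00003, g' = -0.8469 → ψ = 0.4300
Converged at ψ = 0.4300.
Compositions from xᵢ = zᵢ/(1+ψ(Kᵢ−1)), yᵢ = Kᵢxᵢ:
  A: x = 0.1885, y = 0.6250
  B: x = 0.2489, y = 0.1605
  C: x = 0.3336, y = 0.1501
  D: x = 0.2290, y = 0.0643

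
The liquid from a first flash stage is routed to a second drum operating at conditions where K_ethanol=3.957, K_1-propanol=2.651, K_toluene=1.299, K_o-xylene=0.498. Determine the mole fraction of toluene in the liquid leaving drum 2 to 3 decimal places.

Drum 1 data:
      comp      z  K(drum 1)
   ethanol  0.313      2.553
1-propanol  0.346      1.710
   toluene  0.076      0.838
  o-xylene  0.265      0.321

x_toluene (drum 2) = 0.074

Drum 1:
Let ψ₁ = V/F and solve Σ zᵢ(Kᵢ−1)/(1+ψ₁(Kᵢ−1)) = 0.
Check two-phase: ΣzᵢKᵢ = 1.540 > 1 and Σzᵢ/Kᵢ = 1.241 > 1, so g(0) = 0.540 > 0 and g(1) = -0.241 < 0.
Newton–Raphson from ψ₁ = 0.67:
  ψ₁ = 0.670: g = 0.0608, g' = -0.675 → ψ₁ = 0.760
  ψ₁ = 0.760: g = -0.0033, g' = -0.757 → ψ₁ = 0.756
Converged at ψ₁ = 0.756.
Drum-1 compositions:
  ethanol: x = 0.144, y = 0.368
  1-propanol: x = 0.225, y = 0.385
  toluene: x = 0.087, y = 0.073
  o-xylene: x = 0.544, y = 0.175
Drum-2 feed = drum-1 liquid: z₂ = (0.1440, 0.2252, 0.0866, 0.5442).
Drum 2:
Rachford–Rice: g(ψ₂) = Σ zᵢ(Kᵢ−1)/(1+ψ₂(Kᵢ−1)) = 0.
Feasibility: ΣzᵢKᵢ = 1.550, Σzᵢ/Kᵢ = 1.281 — both > 1, two phases present.
Newton iteration, ψ₂⁰ = 0.5:
  ψ₂ = 0.500: g = 0.0333, g' = -0.639 → ψ₂ = 0.552
  ψ₂ = 0.552: g = 0.0006, g' = -0.618 → ψ₂ = 0.553
Converged at ψ₂ = 0.553.
  ethanol: x = 0.055, y = 0.216
  1-propanol: x = 0.118, y = 0.312
  toluene: x = 0.074, y = 0.097
  o-xylene: x = 0.753, y = 0.375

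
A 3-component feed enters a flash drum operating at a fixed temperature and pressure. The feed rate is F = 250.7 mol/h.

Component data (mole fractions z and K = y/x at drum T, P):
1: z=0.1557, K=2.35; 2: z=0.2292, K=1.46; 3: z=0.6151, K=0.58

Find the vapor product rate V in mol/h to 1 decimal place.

V = 36.0 mol/h

Material balance + equilibrium reduce to Σ zᵢ(Kᵢ−1)/(1+V/F(Kᵢ−1)) = 0.
Feasibility: ΣzᵢKᵢ = 1.0573, Σzᵢ/Kᵢ = 1.2838 — both > 1, two phases present.
Newton–Raphson from V/F = 0.65:
  V/F = 0.6500: g = -0.16223, g' = -0.3145 → V/F = 0.1342
  V/F = 0.1342: g = 0.00348, g' = -0.3683 → V/F = 0.1437
Converged at V/F = 0.1437.
Then V = V/F·F = 0.1437·250.7 = 36.0 mol/h and L = F − V = 214.7 mol/h.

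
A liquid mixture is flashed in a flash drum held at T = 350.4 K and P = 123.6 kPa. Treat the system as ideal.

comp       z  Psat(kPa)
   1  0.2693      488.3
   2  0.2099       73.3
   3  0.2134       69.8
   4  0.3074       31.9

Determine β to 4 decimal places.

Raoult's law: Kᵢ = Pᵢˢᵃᵗ/P = Pᵢˢᵃᵗ/123.6.
  K_1 = 488.3/123.6 = 3.950647, K_2 = 73.3/123.6 = 0.593042, K_3 = 69.8/123.6 = 0.564725, K_4 = 31.9/123.6 = 0.258091
Rachford–Rice: g(β) = Σ zᵢ(Kᵢ−1)/(1+β(Kᵢ−1)) = 0.
Feasibility: ΣzᵢKᵢ = 1.3882, Σzᵢ/Kᵢ = 1.9910 — both > 1, two phases present.
Newton–Raphson from β = 0.36:
  β = 0.3600: g = -0.13609, g' = -0.9709 → β = 0.2198
  β = 0.2198: g = 0.01294, g' = -1.1956 → β = 0.2307
  β = 0.2307: g = 0.00015, g' = -1.1687 → β = 0.2308
Converged at β = 0.2308.

β = 0.2308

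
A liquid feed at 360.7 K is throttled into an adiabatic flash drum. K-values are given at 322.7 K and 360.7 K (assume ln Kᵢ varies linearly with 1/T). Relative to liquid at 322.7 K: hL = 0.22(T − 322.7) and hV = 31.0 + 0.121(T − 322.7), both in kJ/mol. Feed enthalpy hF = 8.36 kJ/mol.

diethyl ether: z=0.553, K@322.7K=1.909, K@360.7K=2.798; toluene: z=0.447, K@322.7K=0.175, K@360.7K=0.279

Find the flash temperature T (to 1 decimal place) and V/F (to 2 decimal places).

T = 327.5 K, V/F = 0.24

Adiabatic flash: solve Rachford–Rice at each trial T, then check hF = ψ·hV(T) + (1−ψ)·hL(T).
  T = 322.7 K: K = (1.909, 0.175), RR gives ψ = 0.179, H_out = 5.535 kJ/mol
  T = 360.7 K: K = (2.798, 0.279), RR gives ψ = 0.518, H_out = 22.480 kJ/mol
  T = 341.7 K: K = (2.336, 0.224), RR gives ψ = 0.378, H_out = 15.183 kJ/mol
  T = 332.2 K: K = (2.118, 0.199), RR gives ψ = 0.290, H_out = 10.812 kJ/mol
  T = 327.4 K: K = (2.011, 0.186), RR gives ψ = 0.238, H_out = 8.291 kJ/mol
  T = 329.8 K: K = (2.064, 0.193), RR gives ψ = 0.265, H_out = 9.584 kJ/mol
Linear interpolation between T = 327.4 (H_out = 8.291) and T = 329.8 (H_out = 9.584) on hF = 8.36 gives T ≈ 327.5 K, at which ψ = 0.24.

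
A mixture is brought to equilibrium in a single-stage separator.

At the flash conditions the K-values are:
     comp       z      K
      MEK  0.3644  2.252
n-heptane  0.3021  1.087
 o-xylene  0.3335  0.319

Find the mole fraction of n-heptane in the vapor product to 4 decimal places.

Newton iteration, V/F⁰ = 0.67:
  V/F = 0.6700: g = -0.14475, g' = -0.6941 → V/F = 0.4615
  V/F = 0.4615: g = -0.01676, g' = -0.5605 → V/F = 0.4316
  V/F = 0.4316: g = -0.00012, g' = -0.5531 → V/F = 0.4313
Converged at V/F = 0.4313.
Compositions from xᵢ = zᵢ/(1+V/F(Kᵢ−1)), yᵢ = Kᵢxᵢ:
  MEK: x = 0.2366, y = 0.5329
  n-heptane: x = 0.2912, y = 0.3165
  o-xylene: x = 0.4722, y = 0.1506

y_n-heptane = 0.3165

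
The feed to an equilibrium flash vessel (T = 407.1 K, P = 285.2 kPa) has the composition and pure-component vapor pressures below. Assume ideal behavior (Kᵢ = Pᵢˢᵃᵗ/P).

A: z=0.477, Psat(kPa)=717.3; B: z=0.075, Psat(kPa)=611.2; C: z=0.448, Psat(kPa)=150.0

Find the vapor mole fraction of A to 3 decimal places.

y_A = 0.522

Raoult's law: Kᵢ = Pᵢˢᵃᵗ/P = Pᵢˢᵃᵗ/285.2.
  K_A = 717.3/285.2 = 2.51508, K_B = 611.2/285.2 = 2.14306, K_C = 150.0/285.2 = 0.52595
Let ψ = V/F and solve Σ zᵢ(Kᵢ−1)/(1+ψ(Kᵢ−1)) = 0.
Check two-phase: ΣzᵢKᵢ = 1.596 > 1 and Σzᵢ/Kᵢ = 1.076 > 1, so g(0) = 0.596 > 0 and g(1) = -0.076 < 0.
Newton iteration, ψ⁰ = 0.48:
  ψ = 0.480: g = 0.1988, g' = -0.577 → ψ = 0.825
  ψ = 0.825: g = 0.0166, g' = -0.514 → ψ = 0.857
Converged at ψ = 0.857.
Compositions from xᵢ = zᵢ/(1+ψ(Kᵢ−1)), yᵢ = Kᵢxᵢ:
  A: x = 0.208, y = 0.522
  B: x = 0.038, y = 0.081
  C: x = 0.755, y = 0.397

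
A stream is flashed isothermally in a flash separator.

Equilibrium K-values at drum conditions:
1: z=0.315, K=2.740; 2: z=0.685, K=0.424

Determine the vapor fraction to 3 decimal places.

ψ = 0.153

Let ψ = V/F and solve Σ zᵢ(Kᵢ−1)/(1+ψ(Kᵢ−1)) = 0.
g(0) = ΣzᵢKᵢ − 1 = 0.154 and g(1) = 1 − Σzᵢ/Kᵢ = -0.731, so a root lies in (0, 1).
Iterate (Newton) starting at ψ = 0.5:
  ψ = 0.500: g = -0.2611, g' = -0.721 → ψ = 0.138
  ψ = 0.138: g = 0.0134, g' = -0.888 → ψ = 0.153
Converged at ψ = 0.153.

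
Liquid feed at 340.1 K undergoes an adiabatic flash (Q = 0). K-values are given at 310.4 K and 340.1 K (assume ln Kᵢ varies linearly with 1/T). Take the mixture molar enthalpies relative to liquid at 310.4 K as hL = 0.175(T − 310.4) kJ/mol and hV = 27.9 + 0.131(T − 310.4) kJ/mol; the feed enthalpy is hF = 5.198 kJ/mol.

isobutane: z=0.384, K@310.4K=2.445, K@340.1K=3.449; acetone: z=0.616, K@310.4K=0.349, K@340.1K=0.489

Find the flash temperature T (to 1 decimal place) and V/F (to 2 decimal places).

T = 311.6 K, V/F = 0.18

Adiabatic flash: solve Rachford–Rice at each trial T, then check hF = ψ·hV(T) + (1−ψ)·hL(T).
  T = 310.4 K: K = (2.445, 0.349), RR gives ψ = 0.164, H_out = 4.563 kJ/mol
  T = 340.1 K: K = (3.449, 0.489), RR gives ψ = 0.500, H_out = 18.492 kJ/mol
  T = 325.2 K: K = (2.925, 0.416), RR gives ψ = 0.338, H_out = 11.790 kJ/mol
  T = 317.8 K: K = (2.680, 0.382), RR gives ψ = 0.255, H_out = 8.313 kJ/mol
  T = 314.1 K: K = (2.561, 0.365), RR gives ψ = 0.210, H_out = 6.483 kJ/mol
  T = 312.2 K: K = (2.501, 0.357), RR gives ψ = 0.187, H_out = 5.510 kJ/mol
Linear interpolation between T = 310.4 (H_out = 4.563) and T = 312.2 (H_out = 5.510) on hF = 5.198 gives T ≈ 311.6 K, at which ψ = 0.18.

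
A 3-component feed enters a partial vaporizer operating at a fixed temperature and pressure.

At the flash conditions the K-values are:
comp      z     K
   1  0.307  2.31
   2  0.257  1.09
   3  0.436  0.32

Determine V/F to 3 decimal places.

Newton iteration, V/F⁰ = 0.5:
  V/F = 0.500: g = -0.1841, g' = -0.657 → V/F = 0.220
  V/F = 0.220: g = -0.0137, g' = -0.598 → V/F = 0.197
Converged at V/F = 0.197.

V/F = 0.197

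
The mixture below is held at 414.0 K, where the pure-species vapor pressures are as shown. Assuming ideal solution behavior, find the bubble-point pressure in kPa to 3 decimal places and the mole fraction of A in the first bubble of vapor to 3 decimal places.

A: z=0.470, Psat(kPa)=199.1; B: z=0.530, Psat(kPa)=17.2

Pbub = 102.693 kPa, y_A = 0.911

At the bubble point ψ → 0, so ΣzᵢKᵢ = 1 with Kᵢ = Pᵢˢᵃᵗ/P ⇒ P = ΣzᵢPᵢˢᵃᵗ.
P = 0.470·199.1 + 0.530·17.2 = 102.693 kPa
yᵢ = zᵢPᵢˢᵃᵗ/P ⇒ y_A = 0.470·199.1/102.693 = 0.911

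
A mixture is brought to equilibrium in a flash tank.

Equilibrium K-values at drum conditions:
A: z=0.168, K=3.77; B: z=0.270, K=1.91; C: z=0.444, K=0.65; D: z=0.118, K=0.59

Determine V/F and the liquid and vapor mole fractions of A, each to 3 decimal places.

Material balance + equilibrium reduce to Σ zᵢ(Kᵢ−1)/(1+V/F(Kᵢ−1)) = 0.
g(0) = ΣzᵢKᵢ − 1 = 0.507 and g(1) = 1 − Σzᵢ/Kᵢ = -0.069, so a root lies in (0, 1).
Newton iteration, V/F⁰ = 0.5:
  V/F = 0.500: g = 0.1148, g' = -0.444 → V/F = 0.759
  V/F = 0.759: g = 0.0136, g' = -0.355 → V/F = 0.797
Converged at V/F = 0.797.
Compositions from xᵢ = zᵢ/(1+V/F(Kᵢ−1)), yᵢ = Kᵢxᵢ:
  A: x = 0.052, y = 0.197
  B: x = 0.156, y = 0.299
  C: x = 0.616, y = 0.400
  D: x = 0.175, y = 0.103

V/F = 0.797, x_A = 0.052, y_A = 0.197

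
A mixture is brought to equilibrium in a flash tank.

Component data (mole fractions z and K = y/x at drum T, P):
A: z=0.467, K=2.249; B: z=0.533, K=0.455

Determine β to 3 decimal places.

β = 0.430

Binary case is linear: z₁(K₁−1)(1+β(K₂−1)) + z₂(K₂−1)(1+β(K₁−1)) = 0
⇒ β = [z₁(K₁−1)+z₂(K₂−1)] / [−(K₁−1)(K₂−1)] = 0.2928/0.6807 = 0.430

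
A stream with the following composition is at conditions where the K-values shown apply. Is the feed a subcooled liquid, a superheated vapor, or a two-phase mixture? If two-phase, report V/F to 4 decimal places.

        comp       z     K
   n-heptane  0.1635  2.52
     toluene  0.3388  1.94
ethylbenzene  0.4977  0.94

ΣzᵢKᵢ = 1.5371; Σzᵢ/Kᵢ = 0.7690.
Since Σzᵢ/Kᵢ < 1 the mixture is above its dew point — single vapor phase.

superheated vapor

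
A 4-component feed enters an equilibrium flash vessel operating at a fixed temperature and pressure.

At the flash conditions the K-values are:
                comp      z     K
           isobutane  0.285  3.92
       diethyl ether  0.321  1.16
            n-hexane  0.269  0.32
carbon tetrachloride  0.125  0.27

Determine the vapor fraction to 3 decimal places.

ψ = 0.459

Let ψ = V/F and solve Σ zᵢ(Kᵢ−1)/(1+ψ(Kᵢ−1)) = 0.
Feasibility: ΣzᵢKᵢ = 1.609, Σzᵢ/Kᵢ = 1.653 — both > 1, two phases present.
Newton iteration, ψ⁰ = 0.7:
  ψ = 0.700: g = -0.2161, g' = -1.000 → ψ = 0.484
  ψ = 0.484: g = -0.0212, g' = -0.860 → ψ = 0.459
Converged at ψ = 0.459.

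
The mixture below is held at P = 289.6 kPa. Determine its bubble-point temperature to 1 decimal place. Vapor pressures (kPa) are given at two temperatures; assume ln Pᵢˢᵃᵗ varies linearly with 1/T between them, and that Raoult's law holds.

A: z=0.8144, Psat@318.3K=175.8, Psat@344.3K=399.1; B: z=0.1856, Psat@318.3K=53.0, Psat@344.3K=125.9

Bubble-point temperature: ΣzᵢPᵢˢᵃᵗ(T) = P. Interpolate ln Pᵢˢᵃᵗ = aᵢ + bᵢ/T.
  T = 318.3 K: ΣzᵢPᵢˢᵃᵗ = 153.01 kPa
  T = 344.3 K: ΣzᵢPᵢˢᵃᵗ = 348.39 kPa
  T = 331.3 K: ΣzᵢPᵢˢᵃᵗ = 234.64 kPa
  T = 337.8 K: ΣzᵢPᵢˢᵃᵗ = 287.00 kPa
  T = 341.1 K: ΣzᵢPᵢˢᵃᵗ = 316.98 kPa
  T = 339.5 K: ΣzᵢPᵢˢᵃᵗ = 302.14 kPa
Interpolating between 337.8 K and 339.5 K gives T ≈ 338.1 K.

T = 338.1 K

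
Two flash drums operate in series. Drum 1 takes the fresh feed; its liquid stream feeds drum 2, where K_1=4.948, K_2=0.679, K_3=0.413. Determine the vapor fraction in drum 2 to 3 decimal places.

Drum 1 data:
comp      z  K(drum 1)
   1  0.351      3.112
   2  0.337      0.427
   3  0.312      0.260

Drum 1:
Newton–Raphson from ψ₁ = 0.5:
  ψ₁ = 0.500: g = -0.2766, g' = -1.018 → ψ₁ = 0.228
Converged at ψ₁ = 0.228.
Drum-1 compositions:
  1: x = 0.237, y = 0.737
  2: x = 0.388, y = 0.166
  3: x = 0.375, y = 0.098
Drum-2 feed = drum-1 liquid: z₂ = (0.2368, 0.3878, 0.3755).
Drum 2:
Let ψ₂ = V/F and solve Σ zᵢ(Kᵢ−1)/(1+ψ₂(Kᵢ−1)) = 0.
g(0) = ΣzᵢKᵢ − 1 = 0.590 and g(1) = 1 − Σzᵢ/Kᵢ = -0.528, so a root lies in (0, 1).
Newton iteration, ψ₂⁰ = 0.5:
  ψ₂ = 0.500: g = -0.1459, g' = -0.733 → ψ₂ = 0.301
  ψ₂ = 0.301: g = 0.0217, g' = -1.011 → ψ₂ = 0.322
  ψ₂ = 0.322: g = 0.0005, g' = -0.961 → ψ₂ = 0.323
Converged at ψ₂ = 0.323.
  1: x = 0.104, y = 0.515
  2: x = 0.433, y = 0.294
  3: x = 0.463, y = 0.191

V/F (drum 2) = 0.323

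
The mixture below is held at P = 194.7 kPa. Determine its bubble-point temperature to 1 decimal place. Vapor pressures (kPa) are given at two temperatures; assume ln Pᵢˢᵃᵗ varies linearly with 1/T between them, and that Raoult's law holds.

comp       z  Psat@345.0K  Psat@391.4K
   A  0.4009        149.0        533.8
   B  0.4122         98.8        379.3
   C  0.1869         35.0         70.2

Bubble-point temperature: ΣzᵢPᵢˢᵃᵗ(T) = P. Interpolate ln Pᵢˢᵃᵗ = aᵢ + bᵢ/T.
  T = 345.0 K: ΣzᵢPᵢˢᵃᵗ = 107.00 kPa
  T = 391.4 K: ΣzᵢPᵢˢᵃᵗ = 383.47 kPa
  T = 368.2 K: ΣzᵢPᵢˢᵃᵗ = 210.42 kPa
  T = 356.6 K: ΣzᵢPᵢˢᵃᵗ = 151.61 kPa
  T = 362.4 K: ΣzᵢPᵢˢᵃᵗ = 179.05 kPa
  T = 365.3 K: ΣzᵢPᵢˢᵃᵗ = 194.22 kPa
Interpolating between 365.3 K and 368.2 K gives T ≈ 365.4 K.

T = 365.4 K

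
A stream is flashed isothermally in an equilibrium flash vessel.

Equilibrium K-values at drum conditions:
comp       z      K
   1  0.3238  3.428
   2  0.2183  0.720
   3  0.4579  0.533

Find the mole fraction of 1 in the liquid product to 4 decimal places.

x_1 = 0.1449

Rachford–Rice: g(ψ) = Σ zᵢ(Kᵢ−1)/(1+ψ(Kᵢ−1)) = 0.
Feasibility: ΣzᵢKᵢ = 1.5112, Σzᵢ/Kᵢ = 1.2568 — both > 1, two phases present.
Iterate (Newton) starting at ψ = 0.48:
  ψ = 0.4800: g = 0.01682, g' = -0.5958 → ψ = 0.5082
  ψ = 0.5082: g = 0.00027, g' = -0.5774 → ψ = 0.5087
Converged at ψ = 0.5087.
Compositions from xᵢ = zᵢ/(1+ψ(Kᵢ−1)), yᵢ = Kᵢxᵢ:
  1: x = 0.1449, y = 0.4966
  2: x = 0.2546, y = 0.1833
  3: x = 0.6006, y = 0.3201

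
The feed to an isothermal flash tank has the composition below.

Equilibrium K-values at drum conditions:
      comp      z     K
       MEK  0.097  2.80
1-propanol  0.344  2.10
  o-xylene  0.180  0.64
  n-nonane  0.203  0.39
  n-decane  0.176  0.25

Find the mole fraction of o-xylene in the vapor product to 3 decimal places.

y_o-xylene = 0.129

Rachford–Rice: g(ψ) = Σ zᵢ(Kᵢ−1)/(1+ψ(Kᵢ−1)) = 0.
Feasibility: ΣzᵢKᵢ = 1.232, Σzᵢ/Kᵢ = 1.704 — both > 1, two phases present.
Newton–Raphson from ψ = 0.5:
  ψ = 0.500: g = -0.1324, g' = -0.705 → ψ = 0.312
  ψ = 0.312: g = -0.0049, g' = -0.673 → ψ = 0.305
Converged at ψ = 0.305.
Compositions from xᵢ = zᵢ/(1+ψ(Kᵢ−1)), yᵢ = Kᵢxᵢ:
  MEK: x = 0.063, y = 0.175
  1-propanol: x = 0.258, y = 0.541
  o-xylene: x = 0.202, y = 0.129
  n-nonane: x = 0.249, y = 0.097
  n-decane: x = 0.228, y = 0.057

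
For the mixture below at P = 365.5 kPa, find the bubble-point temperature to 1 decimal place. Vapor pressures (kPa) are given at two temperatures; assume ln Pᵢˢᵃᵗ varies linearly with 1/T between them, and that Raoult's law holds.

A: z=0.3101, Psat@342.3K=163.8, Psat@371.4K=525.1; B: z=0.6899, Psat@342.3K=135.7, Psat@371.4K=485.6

Bubble-point temperature: ΣzᵢPᵢˢᵃᵗ(T) = P. Interpolate ln Pᵢˢᵃᵗ = aᵢ + bᵢ/T.
  T = 342.3 K: ΣzᵢPᵢˢᵃᵗ = 144.41 kPa
  T = 371.4 K: ΣzᵢPᵢˢᵃᵗ = 497.85 kPa
  T = 356.9 K: ΣzᵢPᵢˢᵃᵗ = 275.48 kPa
  T = 364.1 K: ΣzᵢPᵢˢᵃᵗ = 371.73 kPa
  T = 360.5 K: ΣzᵢPᵢˢᵃᵗ = 320.48 kPa
  T = 362.3 K: ΣzᵢPᵢˢᵃᵗ = 345.28 kPa
Interpolating between 362.3 K and 364.1 K gives T ≈ 363.7 K.

T = 363.7 K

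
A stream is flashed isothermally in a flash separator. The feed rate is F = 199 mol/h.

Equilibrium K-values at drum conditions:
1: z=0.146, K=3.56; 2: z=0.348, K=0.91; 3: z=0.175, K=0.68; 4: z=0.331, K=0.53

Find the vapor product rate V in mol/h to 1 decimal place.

V = 33.9 mol/h

Newton iteration, β⁰ = 0.5:
  β = 0.500: g = -0.1389, g' = -0.337 → β = 0.088
  β = 0.088: g = 0.0532, g' = -0.738 → β = 0.161
  β = 0.161: g = 0.0058, g' = -0.589 → β = 0.170
  β = 0.170: g = 0.0001, g' = -0.573 → β = 0.171
Converged at β = 0.171.
Then V = β·F = 0.1706·199 = 33.9 mol/h and L = F − V = 165.1 mol/h.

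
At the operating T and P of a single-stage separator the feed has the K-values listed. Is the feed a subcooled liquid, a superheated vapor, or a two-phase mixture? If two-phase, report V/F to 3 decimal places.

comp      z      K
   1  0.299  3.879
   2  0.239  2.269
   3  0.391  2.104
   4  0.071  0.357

ΣzᵢKᵢ = 2.550; Σzᵢ/Kᵢ = 0.567.
Since Σzᵢ/Kᵢ < 1 the mixture is above its dew point — single vapor phase.

superheated vapor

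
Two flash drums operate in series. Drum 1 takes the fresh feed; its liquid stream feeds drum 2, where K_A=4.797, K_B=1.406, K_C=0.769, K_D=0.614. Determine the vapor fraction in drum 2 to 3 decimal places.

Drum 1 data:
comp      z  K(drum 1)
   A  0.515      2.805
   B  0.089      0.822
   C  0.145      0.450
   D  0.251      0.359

Drum 1:
Newton iteration, ψ₁⁰ = 0.5:
  ψ₁ = 0.500: g = 0.1244, g' = -0.774 → ψ₁ = 0.661
  ψ₁ = 0.661: g = 0.0016, g' = -0.771 → ψ₁ = 0.663
Converged at ψ₁ = 0.663.
Drum-1 compositions:
  A: x = 0.234, y = 0.658
  B: x = 0.101, y = 0.083
  C: x = 0.228, y = 0.103
  D: x = 0.436, y = 0.157
Drum-2 feed = drum-1 liquid: z₂ = (0.2345, 0.1009, 0.2282, 0.4364).
Drum 2:
Iterate (Newton) starting at ψ₂ = 0.5:
  ψ₂ = 0.500: g = 0.0729, g' = -0.529 → ψ₂ = 0.638
  ψ₂ = 0.638: g = 0.0075, g' = -0.430 → ψ₂ = 0.655
Converged at ψ₂ = 0.655.
  A: x = 0.067, y = 0.322
  B: x = 0.080, y = 0.112
  C: x = 0.269, y = 0.207
  D: x = 0.584, y = 0.359

V/F (drum 2) = 0.655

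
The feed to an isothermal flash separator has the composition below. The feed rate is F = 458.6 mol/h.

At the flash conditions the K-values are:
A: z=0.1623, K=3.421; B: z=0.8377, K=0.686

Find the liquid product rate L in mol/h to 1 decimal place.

Let β = V/F and solve Σ zᵢ(Kᵢ−1)/(1+β(Kᵢ−1)) = 0.
g(0) = ΣzᵢKᵢ − 1 = 0.1299 and g(1) = 1 − Σzᵢ/Kᵢ = -0.2686, so a root lies in (0, 1).
Iterate (Newton) starting at β = 0.5:
  β = 0.5000: g = -0.13427, g' = -0.3109 → β = 0.0681
  β = 0.0681: g = 0.06851, g' = -0.7872 → β = 0.1552
  β = 0.1552: g = 0.00913, g' = -0.5940 → β = 0.1705
  β = 0.1705: g = 0.00020, g' = -0.5688 → β = 0.1709
Converged at β = 0.1709.
Then V = β·F = 0.1709·458.6 = 78.4 mol/h and L = F − V = 380.2 mol/h.

L = 380.2 mol/h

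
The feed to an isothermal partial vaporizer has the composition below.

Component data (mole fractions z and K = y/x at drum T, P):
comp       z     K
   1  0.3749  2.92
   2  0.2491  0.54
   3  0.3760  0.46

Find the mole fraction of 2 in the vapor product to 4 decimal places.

y_2 = 0.1659

Material balance + equilibrium reduce to Σ zᵢ(Kᵢ−1)/(1+ψ(Kᵢ−1)) = 0.
Check two-phase: ΣzᵢKᵢ = 1.4022 > 1 and Σzᵢ/Kᵢ = 1.4071 > 1, so g(0) = 0.4022 > 0 and g(1) = -0.4071 < 0.
Iterate (Newton) starting at ψ = 0.35:
  ψ = 0.3500: g = 0.04358, g' = -0.7359 → ψ = 0.4092
  ψ = 0.4092: g = 0.00131, g' = -0.6941 → ψ = 0.4111
Converged at ψ = 0.4111.
Compositions from xᵢ = zᵢ/(1+ψ(Kᵢ−1)), yᵢ = Kᵢxᵢ:
  1: x = 0.2095, y = 0.6118
  2: x = 0.3072, y = 0.1659
  3: x = 0.4833, y = 0.2223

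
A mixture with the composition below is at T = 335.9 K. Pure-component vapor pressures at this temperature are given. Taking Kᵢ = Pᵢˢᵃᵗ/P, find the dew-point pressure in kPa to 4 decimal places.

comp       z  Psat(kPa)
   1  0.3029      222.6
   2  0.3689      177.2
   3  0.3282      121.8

Pdew = 162.9422 kPa

At the dew point ψ → 1, so Σzᵢ/Kᵢ = 1 with Kᵢ = Pᵢˢᵃᵗ/P ⇒ 1/P = Σzᵢ/Pᵢˢᵃᵗ.
1/P = 0.3029/222.6 + 0.3689/177.2 + 0.3282/121.8 = 0.0061371 ⇒ P = 162.9422 kPa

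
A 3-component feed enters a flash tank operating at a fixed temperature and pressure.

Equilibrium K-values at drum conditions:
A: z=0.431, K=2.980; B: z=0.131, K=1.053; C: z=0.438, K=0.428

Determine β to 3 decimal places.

β = 0.622

Newton iteration, β⁰ = 0.5:
  β = 0.500: g = 0.0847, g' = -0.708 → β = 0.620
  β = 0.620: g = 0.0019, g' = -0.685 → β = 0.622
Converged at β = 0.622.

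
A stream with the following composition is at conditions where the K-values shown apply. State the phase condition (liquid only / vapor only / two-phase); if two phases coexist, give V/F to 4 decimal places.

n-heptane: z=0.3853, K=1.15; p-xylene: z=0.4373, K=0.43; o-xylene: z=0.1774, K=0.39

ΣzᵢKᵢ = 0.7003; Σzᵢ/Kᵢ = 1.8069.
Since ΣzᵢKᵢ < 1 the mixture is below its bubble point — single liquid phase.

liquid only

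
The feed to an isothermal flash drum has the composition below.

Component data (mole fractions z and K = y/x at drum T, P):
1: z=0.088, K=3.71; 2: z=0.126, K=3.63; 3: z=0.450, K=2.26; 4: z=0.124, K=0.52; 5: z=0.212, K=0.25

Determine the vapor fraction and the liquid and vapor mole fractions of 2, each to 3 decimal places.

ψ = 0.774, x_2 = 0.042, y_2 = 0.151

Rachford–Rice: g(ψ) = Σ zᵢ(Kᵢ−1)/(1+ψ(Kᵢ−1)) = 0.
Feasibility: ΣzᵢKᵢ = 1.918, Σzᵢ/Kᵢ = 1.344 — both > 1, two phases present.
Iterate (Newton) starting at ψ = 0.42:
  ψ = 0.420: g = 0.3331, g' = -0.943 → ψ = 0.773
  ψ = 0.773: g = 0.0001, g' = -1.094 → ψ = 0.774
Converged at ψ = 0.774.
Compositions from xᵢ = zᵢ/(1+ψ(Kᵢ−1)), yᵢ = Kᵢxᵢ:
  1: x = 0.028, y = 0.105
  2: x = 0.042, y = 0.151
  3: x = 0.228, y = 0.515
  4: x = 0.197, y = 0.103
  5: x = 0.505, y = 0.126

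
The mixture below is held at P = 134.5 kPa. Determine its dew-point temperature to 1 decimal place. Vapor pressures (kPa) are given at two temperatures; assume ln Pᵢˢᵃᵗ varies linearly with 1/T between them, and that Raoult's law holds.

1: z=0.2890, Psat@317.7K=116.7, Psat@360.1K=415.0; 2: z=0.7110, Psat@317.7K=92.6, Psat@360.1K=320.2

Dew-point temperature: Σzᵢ·P/Pᵢˢᵃᵗ(T) = 1. Interpolate ln Pᵢˢᵃᵗ = aᵢ + bᵢ/T.
  T = 317.7 K: ΣzᵢP/Pᵢˢᵃᵗ = 1.3658
  T = 360.1 K: ΣzᵢP/Pᵢˢᵃᵗ = 0.3923
  T = 338.9 K: ΣzᵢP/Pᵢˢᵃᵗ = 0.7040
  T = 328.3 K: ΣzᵢP/Pᵢˢᵃᵗ = 0.9701
  T = 323.0 K: ΣzᵢP/Pᵢˢᵃᵗ = 1.1479
  T = 325.6 K: ΣzᵢP/Pᵢˢᵃᵗ = 1.0562
  T = 327.0 K: ΣzᵢP/Pᵢˢᵃᵗ = 1.0105
Interpolating between 327.0 K and 328.3 K gives T ≈ 327.3 K.

T = 327.3 K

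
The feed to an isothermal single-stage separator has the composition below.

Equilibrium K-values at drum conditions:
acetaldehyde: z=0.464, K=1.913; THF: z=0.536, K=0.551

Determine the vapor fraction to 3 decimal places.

ψ = 0.446

Let ψ = V/F and solve Σ zᵢ(Kᵢ−1)/(1+ψ(Kᵢ−1)) = 0.
Check two-phase: ΣzᵢKᵢ = 1.183 > 1 and Σzᵢ/Kᵢ = 1.215 > 1, so g(0) = 0.183 > 0 and g(1) = -0.215 < 0.
Binary case is linear: z₁(K₁−1)(1+ψ(K₂−1)) + z₂(K₂−1)(1+ψ(K₁−1)) = 0
⇒ ψ = [z₁(K₁−1)+z₂(K₂−1)] / [−(K₁−1)(K₂−1)] = 0.1830/0.4099 = 0.446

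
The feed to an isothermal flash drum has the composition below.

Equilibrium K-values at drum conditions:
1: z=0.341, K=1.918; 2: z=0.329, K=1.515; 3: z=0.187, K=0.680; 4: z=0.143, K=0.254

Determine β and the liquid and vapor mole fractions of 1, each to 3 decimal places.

β = 0.727, x_1 = 0.205, y_1 = 0.392

Rachford–Rice: g(β) = Σ zᵢ(Kᵢ−1)/(1+β(Kᵢ−1)) = 0.
Feasibility: ΣzᵢKᵢ = 1.316, Σzᵢ/Kᵢ = 1.233 — both > 1, two phases present.
Newton iteration, β⁰ = 0.4:
  β = 0.400: g = 0.1488, g' = -0.401 → β = 0.771
  β = 0.771: g = -0.0262, g' = -0.619 → β = 0.729
  β = 0.729: g = -0.0012, g' = -0.564 → β = 0.727
Converged at β = 0.727.
Compositions from xᵢ = zᵢ/(1+β(Kᵢ−1)), yᵢ = Kᵢxᵢ:
  1: x = 0.205, y = 0.392
  2: x = 0.239, y = 0.363
  3: x = 0.244, y = 0.166
  4: x = 0.312, y = 0.079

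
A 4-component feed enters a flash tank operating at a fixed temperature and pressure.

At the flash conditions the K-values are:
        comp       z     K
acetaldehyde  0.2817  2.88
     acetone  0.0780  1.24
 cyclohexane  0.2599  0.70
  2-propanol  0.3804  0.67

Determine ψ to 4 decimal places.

ψ = 0.6431

Let ψ = V/F and solve Σ zᵢ(Kᵢ−1)/(1+ψ(Kᵢ−1)) = 0.
Feasibility: ΣzᵢKᵢ = 1.3448, Σzᵢ/Kᵢ = 1.0998 — both > 1, two phases present.
Newton–Raphson from ψ = 0.5:
  ψ = 0.5000: g = 0.04763, g' = -0.3599 → ψ = 0.6323
  ψ = 0.6323: g = 0.00335, g' = -0.3130 → ψ = 0.6431
Converged at ψ = 0.6431.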